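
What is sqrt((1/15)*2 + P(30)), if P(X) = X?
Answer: 2*sqrt(1695)/15 ≈ 5.4894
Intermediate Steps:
sqrt((1/15)*2 + P(30)) = sqrt((1/15)*2 + 30) = sqrt(2/15 + 30) = sqrt(452/15) = 2*sqrt(1695)/15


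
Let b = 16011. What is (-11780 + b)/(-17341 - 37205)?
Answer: -4231/54546 ≈ -0.077568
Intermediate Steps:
(-11780 + b)/(-17341 - 37205) = (-11780 + 16011)/(-17341 - 37205) = 4231/(-54546) = 4231*(-1/54546) = -4231/54546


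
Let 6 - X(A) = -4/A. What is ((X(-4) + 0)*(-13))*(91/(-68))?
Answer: 5915/68 ≈ 86.985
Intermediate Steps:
X(A) = 6 + 4/A (X(A) = 6 - (-4)/A = 6 + 4/A)
((X(-4) + 0)*(-13))*(91/(-68)) = (((6 + 4/(-4)) + 0)*(-13))*(91/(-68)) = (((6 + 4*(-¼)) + 0)*(-13))*(91*(-1/68)) = (((6 - 1) + 0)*(-13))*(-91/68) = ((5 + 0)*(-13))*(-91/68) = (5*(-13))*(-91/68) = -65*(-91/68) = 5915/68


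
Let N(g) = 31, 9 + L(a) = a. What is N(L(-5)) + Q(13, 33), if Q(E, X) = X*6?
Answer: 229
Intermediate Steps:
Q(E, X) = 6*X
L(a) = -9 + a
N(L(-5)) + Q(13, 33) = 31 + 6*33 = 31 + 198 = 229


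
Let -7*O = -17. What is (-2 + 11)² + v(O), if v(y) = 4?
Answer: 85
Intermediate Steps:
O = 17/7 (O = -⅐*(-17) = 17/7 ≈ 2.4286)
(-2 + 11)² + v(O) = (-2 + 11)² + 4 = 9² + 4 = 81 + 4 = 85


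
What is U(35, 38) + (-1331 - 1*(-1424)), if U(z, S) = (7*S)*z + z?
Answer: 9438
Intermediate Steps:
U(z, S) = z + 7*S*z (U(z, S) = 7*S*z + z = z + 7*S*z)
U(35, 38) + (-1331 - 1*(-1424)) = 35*(1 + 7*38) + (-1331 - 1*(-1424)) = 35*(1 + 266) + (-1331 + 1424) = 35*267 + 93 = 9345 + 93 = 9438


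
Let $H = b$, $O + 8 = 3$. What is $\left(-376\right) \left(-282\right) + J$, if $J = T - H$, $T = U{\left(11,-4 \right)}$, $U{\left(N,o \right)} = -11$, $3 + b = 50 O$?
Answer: $106274$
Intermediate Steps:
$O = -5$ ($O = -8 + 3 = -5$)
$b = -253$ ($b = -3 + 50 \left(-5\right) = -3 - 250 = -253$)
$T = -11$
$H = -253$
$J = 242$ ($J = -11 - -253 = -11 + 253 = 242$)
$\left(-376\right) \left(-282\right) + J = \left(-376\right) \left(-282\right) + 242 = 106032 + 242 = 106274$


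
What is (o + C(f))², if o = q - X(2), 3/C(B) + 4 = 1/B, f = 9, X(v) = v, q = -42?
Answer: 2455489/1225 ≈ 2004.5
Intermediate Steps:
C(B) = 3/(-4 + 1/B)
o = -44 (o = -42 - 1*2 = -42 - 2 = -44)
(o + C(f))² = (-44 - 3*9/(-1 + 4*9))² = (-44 - 3*9/(-1 + 36))² = (-44 - 3*9/35)² = (-44 - 3*9*1/35)² = (-44 - 27/35)² = (-1567/35)² = 2455489/1225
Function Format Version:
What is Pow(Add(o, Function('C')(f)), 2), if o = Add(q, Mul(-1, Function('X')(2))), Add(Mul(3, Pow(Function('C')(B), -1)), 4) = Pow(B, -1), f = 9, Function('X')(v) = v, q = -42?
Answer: Rational(2455489, 1225) ≈ 2004.5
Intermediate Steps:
Function('C')(B) = Mul(3, Pow(Add(-4, Pow(B, -1)), -1))
o = -44 (o = Add(-42, Mul(-1, 2)) = Add(-42, -2) = -44)
Pow(Add(o, Function('C')(f)), 2) = Pow(Add(-44, Mul(-3, 9, Pow(Add(-1, Mul(4, 9)), -1))), 2) = Pow(Add(-44, Mul(-3, 9, Pow(Add(-1, 36), -1))), 2) = Pow(Add(-44, Mul(-3, 9, Pow(35, -1))), 2) = Pow(Add(-44, Mul(-3, 9, Rational(1, 35))), 2) = Pow(Add(-44, Rational(-27, 35)), 2) = Pow(Rational(-1567, 35), 2) = Rational(2455489, 1225)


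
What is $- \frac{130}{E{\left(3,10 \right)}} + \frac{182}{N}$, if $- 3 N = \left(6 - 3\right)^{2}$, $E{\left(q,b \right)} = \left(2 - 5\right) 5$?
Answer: $-52$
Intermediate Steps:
$E{\left(q,b \right)} = -15$ ($E{\left(q,b \right)} = \left(-3\right) 5 = -15$)
$N = -3$ ($N = - \frac{\left(6 - 3\right)^{2}}{3} = - \frac{3^{2}}{3} = \left(- \frac{1}{3}\right) 9 = -3$)
$- \frac{130}{E{\left(3,10 \right)}} + \frac{182}{N} = - \frac{130}{-15} + \frac{182}{-3} = \left(-130\right) \left(- \frac{1}{15}\right) + 182 \left(- \frac{1}{3}\right) = \frac{26}{3} - \frac{182}{3} = -52$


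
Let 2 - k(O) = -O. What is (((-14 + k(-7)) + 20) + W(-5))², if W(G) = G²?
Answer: 676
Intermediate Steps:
k(O) = 2 + O (k(O) = 2 - (-1)*O = 2 + O)
(((-14 + k(-7)) + 20) + W(-5))² = (((-14 + (2 - 7)) + 20) + (-5)²)² = (((-14 - 5) + 20) + 25)² = ((-19 + 20) + 25)² = (1 + 25)² = 26² = 676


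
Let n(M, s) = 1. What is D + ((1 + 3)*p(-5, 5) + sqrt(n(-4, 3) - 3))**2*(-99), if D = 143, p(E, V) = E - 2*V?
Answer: -356059 + 11880*I*sqrt(2) ≈ -3.5606e+5 + 16801.0*I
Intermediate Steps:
D + ((1 + 3)*p(-5, 5) + sqrt(n(-4, 3) - 3))**2*(-99) = 143 + ((1 + 3)*(-5 - 2*5) + sqrt(1 - 3))**2*(-99) = 143 + (4*(-5 - 10) + sqrt(-2))**2*(-99) = 143 + (4*(-15) + I*sqrt(2))**2*(-99) = 143 + (-60 + I*sqrt(2))**2*(-99) = 143 - 99*(-60 + I*sqrt(2))**2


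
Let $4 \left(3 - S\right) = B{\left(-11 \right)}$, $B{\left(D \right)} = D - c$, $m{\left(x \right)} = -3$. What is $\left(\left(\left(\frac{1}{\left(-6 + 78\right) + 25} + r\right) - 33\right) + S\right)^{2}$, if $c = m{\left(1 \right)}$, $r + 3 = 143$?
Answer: $\frac{118048225}{9409} \approx 12546.0$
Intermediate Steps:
$r = 140$ ($r = -3 + 143 = 140$)
$c = -3$
$B{\left(D \right)} = 3 + D$ ($B{\left(D \right)} = D - -3 = D + 3 = 3 + D$)
$S = 5$ ($S = 3 - \frac{3 - 11}{4} = 3 - -2 = 3 + 2 = 5$)
$\left(\left(\left(\frac{1}{\left(-6 + 78\right) + 25} + r\right) - 33\right) + S\right)^{2} = \left(\left(\left(\frac{1}{\left(-6 + 78\right) + 25} + 140\right) - 33\right) + 5\right)^{2} = \left(\left(\left(\frac{1}{72 + 25} + 140\right) - 33\right) + 5\right)^{2} = \left(\left(\left(\frac{1}{97} + 140\right) - 33\right) + 5\right)^{2} = \left(\left(\frac{13581}{97} - 33\right) + 5\right)^{2} = \left(\frac{10380}{97} + 5\right)^{2} = \left(\frac{10865}{97}\right)^{2} = \frac{118048225}{9409}$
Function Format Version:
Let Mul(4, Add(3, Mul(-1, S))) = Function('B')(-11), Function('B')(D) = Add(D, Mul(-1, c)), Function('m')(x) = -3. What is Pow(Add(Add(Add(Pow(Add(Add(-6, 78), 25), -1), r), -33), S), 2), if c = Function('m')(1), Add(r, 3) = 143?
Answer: Rational(118048225, 9409) ≈ 12546.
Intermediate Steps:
r = 140 (r = Add(-3, 143) = 140)
c = -3
Function('B')(D) = Add(3, D) (Function('B')(D) = Add(D, Mul(-1, -3)) = Add(D, 3) = Add(3, D))
S = 5 (S = Add(3, Mul(Rational(-1, 4), Add(3, -11))) = Add(3, Mul(Rational(-1, 4), -8)) = Add(3, 2) = 5)
Pow(Add(Add(Add(Pow(Add(Add(-6, 78), 25), -1), r), -33), S), 2) = Pow(Add(Add(Add(Pow(Add(Add(-6, 78), 25), -1), 140), -33), 5), 2) = Pow(Add(Add(Add(Pow(Add(72, 25), -1), 140), -33), 5), 2) = Pow(Add(Add(Add(Pow(97, -1), 140), -33), 5), 2) = Pow(Add(Add(Add(Rational(1, 97), 140), -33), 5), 2) = Pow(Add(Add(Rational(13581, 97), -33), 5), 2) = Pow(Add(Rational(10380, 97), 5), 2) = Pow(Rational(10865, 97), 2) = Rational(118048225, 9409)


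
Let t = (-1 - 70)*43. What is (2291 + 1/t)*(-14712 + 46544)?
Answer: 222646441104/3053 ≈ 7.2927e+7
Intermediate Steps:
t = -3053 (t = -71*43 = -3053)
(2291 + 1/t)*(-14712 + 46544) = (2291 + 1/(-3053))*(-14712 + 46544) = (2291 - 1/3053)*31832 = (6994422/3053)*31832 = 222646441104/3053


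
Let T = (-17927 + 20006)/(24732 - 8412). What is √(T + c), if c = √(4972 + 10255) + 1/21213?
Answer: √(2946283386905 + 23119556558400*√15227)/4808280 ≈ 11.114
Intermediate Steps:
T = 693/5440 (T = 2079/16320 = 2079*(1/16320) = 693/5440 ≈ 0.12739)
c = 1/21213 + √15227 (c = √15227 + 1/21213 = 1/21213 + √15227 ≈ 123.40)
√(T + c) = √(693/5440 + (1/21213 + √15227)) = √(14706049/115398720 + √15227)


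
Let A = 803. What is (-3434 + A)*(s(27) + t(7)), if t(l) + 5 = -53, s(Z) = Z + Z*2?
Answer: -60513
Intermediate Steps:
s(Z) = 3*Z (s(Z) = Z + 2*Z = 3*Z)
t(l) = -58 (t(l) = -5 - 53 = -58)
(-3434 + A)*(s(27) + t(7)) = (-3434 + 803)*(3*27 - 58) = -2631*(81 - 58) = -2631*23 = -60513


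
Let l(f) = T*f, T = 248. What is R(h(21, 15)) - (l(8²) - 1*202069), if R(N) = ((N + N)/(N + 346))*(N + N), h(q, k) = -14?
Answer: 15454547/83 ≈ 1.8620e+5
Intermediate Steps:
R(N) = 4*N²/(346 + N) (R(N) = ((2*N)/(346 + N))*(2*N) = (2*N/(346 + N))*(2*N) = 4*N²/(346 + N))
l(f) = 248*f
R(h(21, 15)) - (l(8²) - 1*202069) = 4*(-14)²/(346 - 14) - (248*8² - 1*202069) = 4*196/332 - (248*64 - 202069) = 4*196*(1/332) - (15872 - 202069) = 196/83 - 1*(-186197) = 196/83 + 186197 = 15454547/83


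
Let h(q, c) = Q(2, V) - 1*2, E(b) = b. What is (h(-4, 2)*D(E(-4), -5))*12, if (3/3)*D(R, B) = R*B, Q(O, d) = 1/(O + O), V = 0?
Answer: -420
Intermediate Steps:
Q(O, d) = 1/(2*O)
D(R, B) = B*R (D(R, B) = R*B = B*R)
h(q, c) = -7/4 (h(q, c) = (½)/2 - 1*2 = (½)*(½) - 2 = ¼ - 2 = -7/4)
(h(-4, 2)*D(E(-4), -5))*12 = -(-35)*(-4)/4*12 = -7/4*20*12 = -35*12 = -420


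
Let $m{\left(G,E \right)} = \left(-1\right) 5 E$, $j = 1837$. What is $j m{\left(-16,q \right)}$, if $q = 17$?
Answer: $-156145$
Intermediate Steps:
$m{\left(G,E \right)} = - 5 E$
$j m{\left(-16,q \right)} = 1837 \left(\left(-5\right) 17\right) = 1837 \left(-85\right) = -156145$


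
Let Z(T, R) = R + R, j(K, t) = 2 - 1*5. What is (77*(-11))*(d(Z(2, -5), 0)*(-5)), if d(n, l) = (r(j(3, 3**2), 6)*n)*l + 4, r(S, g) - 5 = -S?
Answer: 16940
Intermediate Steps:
j(K, t) = -3 (j(K, t) = 2 - 5 = -3)
r(S, g) = 5 - S
Z(T, R) = 2*R
d(n, l) = 4 + 8*l*n (d(n, l) = ((5 - 1*(-3))*n)*l + 4 = ((5 + 3)*n)*l + 4 = (8*n)*l + 4 = 8*l*n + 4 = 4 + 8*l*n)
(77*(-11))*(d(Z(2, -5), 0)*(-5)) = (77*(-11))*((4 + 8*0*(2*(-5)))*(-5)) = -847*(4 + 8*0*(-10))*(-5) = -847*(4 + 0)*(-5) = -3388*(-5) = -847*(-20) = 16940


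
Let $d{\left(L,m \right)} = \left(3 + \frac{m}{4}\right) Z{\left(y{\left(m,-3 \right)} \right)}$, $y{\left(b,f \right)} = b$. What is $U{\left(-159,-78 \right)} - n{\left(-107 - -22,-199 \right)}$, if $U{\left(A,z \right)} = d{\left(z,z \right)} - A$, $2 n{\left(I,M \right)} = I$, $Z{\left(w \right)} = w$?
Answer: $\frac{2977}{2} \approx 1488.5$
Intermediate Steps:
$n{\left(I,M \right)} = \frac{I}{2}$
$d{\left(L,m \right)} = m \left(3 + \frac{m}{4}\right)$ ($d{\left(L,m \right)} = \left(3 + \frac{m}{4}\right) m = m \left(3 + \frac{m}{4}\right)$)
$U{\left(A,z \right)} = - A + \frac{z \left(12 + z\right)}{4}$ ($U{\left(A,z \right)} = \frac{z \left(12 + z\right)}{4} - A = - A + \frac{z \left(12 + z\right)}{4}$)
$U{\left(-159,-78 \right)} - n{\left(-107 - -22,-199 \right)} = \left(\left(-1\right) \left(-159\right) + \frac{1}{4} \left(-78\right) \left(12 - 78\right)\right) - \frac{-107 - -22}{2} = \left(159 + \frac{1}{4} \left(-78\right) \left(-66\right)\right) - \frac{-107 + 22}{2} = \left(159 + 1287\right) - \frac{1}{2} \left(-85\right) = 1446 - - \frac{85}{2} = 1446 + \frac{85}{2} = \frac{2977}{2}$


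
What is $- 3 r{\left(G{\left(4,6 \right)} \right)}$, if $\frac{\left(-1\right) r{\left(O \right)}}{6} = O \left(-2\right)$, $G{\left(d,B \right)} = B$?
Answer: $-216$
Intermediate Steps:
$r{\left(O \right)} = 12 O$ ($r{\left(O \right)} = - 6 O \left(-2\right) = - 6 \left(- 2 O\right) = 12 O$)
$- 3 r{\left(G{\left(4,6 \right)} \right)} = - 3 \cdot 12 \cdot 6 = \left(-3\right) 72 = -216$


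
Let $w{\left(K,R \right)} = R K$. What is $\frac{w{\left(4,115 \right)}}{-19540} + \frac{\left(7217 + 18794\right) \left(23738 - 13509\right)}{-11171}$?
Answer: $- \frac{259947245996}{10914067} \approx -23818.0$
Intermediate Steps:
$w{\left(K,R \right)} = K R$
$\frac{w{\left(4,115 \right)}}{-19540} + \frac{\left(7217 + 18794\right) \left(23738 - 13509\right)}{-11171} = \frac{4 \cdot 115}{-19540} + \frac{\left(7217 + 18794\right) \left(23738 - 13509\right)}{-11171} = 460 \left(- \frac{1}{19540}\right) + 26011 \cdot 10229 \left(- \frac{1}{11171}\right) = - \frac{23}{977} + 266066519 \left(- \frac{1}{11171}\right) = - \frac{23}{977} - \frac{266066519}{11171} = - \frac{259947245996}{10914067}$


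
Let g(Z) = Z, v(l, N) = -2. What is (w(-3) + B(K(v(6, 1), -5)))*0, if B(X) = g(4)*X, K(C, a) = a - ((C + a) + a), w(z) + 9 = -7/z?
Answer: 0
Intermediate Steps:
w(z) = -9 - 7/z
K(C, a) = -C - a (K(C, a) = a - (C + 2*a) = a + (-C - 2*a) = -C - a)
B(X) = 4*X
(w(-3) + B(K(v(6, 1), -5)))*0 = ((-9 - 7/(-3)) + 4*(-1*(-2) - 1*(-5)))*0 = ((-9 - 7*(-1/3)) + 4*(2 + 5))*0 = ((-9 + 7/3) + 4*7)*0 = (-20/3 + 28)*0 = (64/3)*0 = 0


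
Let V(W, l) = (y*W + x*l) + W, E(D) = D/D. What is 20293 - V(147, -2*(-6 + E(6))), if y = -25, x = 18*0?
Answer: 23821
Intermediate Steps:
x = 0
E(D) = 1
V(W, l) = -24*W (V(W, l) = (-25*W + 0*l) + W = (-25*W + 0) + W = -25*W + W = -24*W)
20293 - V(147, -2*(-6 + E(6))) = 20293 - (-24)*147 = 20293 - 1*(-3528) = 20293 + 3528 = 23821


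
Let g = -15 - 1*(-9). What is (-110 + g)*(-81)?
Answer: 9396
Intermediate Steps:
g = -6 (g = -15 + 9 = -6)
(-110 + g)*(-81) = (-110 - 6)*(-81) = -116*(-81) = 9396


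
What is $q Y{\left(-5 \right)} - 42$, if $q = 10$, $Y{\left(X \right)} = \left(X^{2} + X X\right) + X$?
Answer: $408$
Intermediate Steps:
$Y{\left(X \right)} = X + 2 X^{2}$ ($Y{\left(X \right)} = \left(X^{2} + X^{2}\right) + X = 2 X^{2} + X = X + 2 X^{2}$)
$q Y{\left(-5 \right)} - 42 = 10 \left(- 5 \left(1 + 2 \left(-5\right)\right)\right) - 42 = 10 \left(- 5 \left(1 - 10\right)\right) - 42 = 10 \left(\left(-5\right) \left(-9\right)\right) - 42 = 10 \cdot 45 - 42 = 450 - 42 = 408$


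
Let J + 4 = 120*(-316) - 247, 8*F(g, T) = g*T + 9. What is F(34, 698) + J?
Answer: -281627/8 ≈ -35203.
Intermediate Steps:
F(g, T) = 9/8 + T*g/8 (F(g, T) = (g*T + 9)/8 = (T*g + 9)/8 = (9 + T*g)/8 = 9/8 + T*g/8)
J = -38171 (J = -4 + (120*(-316) - 247) = -4 + (-37920 - 247) = -4 - 38167 = -38171)
F(34, 698) + J = (9/8 + (⅛)*698*34) - 38171 = (9/8 + 5933/2) - 38171 = 23741/8 - 38171 = -281627/8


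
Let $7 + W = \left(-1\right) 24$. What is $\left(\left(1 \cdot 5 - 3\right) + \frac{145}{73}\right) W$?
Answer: $- \frac{9021}{73} \approx -123.58$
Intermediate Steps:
$W = -31$ ($W = -7 - 24 = -31$)
$\left(\left(1 \cdot 5 - 3\right) + \frac{145}{73}\right) W = \left(\left(1 \cdot 5 - 3\right) + \frac{145}{73}\right) \left(-31\right) = \left(\left(5 - 3\right) + 145 \cdot \frac{1}{73}\right) \left(-31\right) = \left(2 + \frac{145}{73}\right) \left(-31\right) = \frac{291}{73} \left(-31\right) = - \frac{9021}{73}$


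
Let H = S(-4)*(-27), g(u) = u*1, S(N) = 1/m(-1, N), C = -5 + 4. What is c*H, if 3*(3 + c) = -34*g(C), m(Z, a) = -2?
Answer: 225/2 ≈ 112.50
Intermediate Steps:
C = -1
S(N) = -½ (S(N) = 1/(-2) = -½)
g(u) = u
H = 27/2 (H = -½*(-27) = 27/2 ≈ 13.500)
c = 25/3 (c = -3 + (-34*(-1))/3 = -3 + (⅓)*34 = -3 + 34/3 = 25/3 ≈ 8.3333)
c*H = (25/3)*(27/2) = 225/2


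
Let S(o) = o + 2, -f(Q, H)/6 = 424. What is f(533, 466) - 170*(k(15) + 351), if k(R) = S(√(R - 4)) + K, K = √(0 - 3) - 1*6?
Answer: -61534 - 170*√11 - 170*I*√3 ≈ -62098.0 - 294.45*I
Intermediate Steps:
f(Q, H) = -2544 (f(Q, H) = -6*424 = -2544)
K = -6 + I*√3 (K = √(-3) - 6 = I*√3 - 6 = -6 + I*√3 ≈ -6.0 + 1.732*I)
S(o) = 2 + o
k(R) = -4 + √(-4 + R) + I*√3 (k(R) = (2 + √(R - 4)) + (-6 + I*√3) = (2 + √(-4 + R)) + (-6 + I*√3) = -4 + √(-4 + R) + I*√3)
f(533, 466) - 170*(k(15) + 351) = -2544 - 170*((-4 + √(-4 + 15) + I*√3) + 351) = -2544 - 170*((-4 + √11 + I*√3) + 351) = -2544 - 170*(347 + √11 + I*√3) = -2544 + (-58990 - 170*√11 - 170*I*√3) = -61534 - 170*√11 - 170*I*√3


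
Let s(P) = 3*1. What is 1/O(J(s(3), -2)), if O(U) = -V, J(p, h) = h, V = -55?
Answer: 1/55 ≈ 0.018182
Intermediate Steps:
s(P) = 3
O(U) = 55 (O(U) = -1*(-55) = 55)
1/O(J(s(3), -2)) = 1/55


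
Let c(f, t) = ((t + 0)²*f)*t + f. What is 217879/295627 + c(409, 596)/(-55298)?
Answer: -595302252048943/380176322 ≈ -1.5659e+6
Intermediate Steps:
c(f, t) = f + f*t³ (c(f, t) = (t²*f)*t + f = (f*t²)*t + f = f*t³ + f = f + f*t³)
217879/295627 + c(409, 596)/(-55298) = 217879/295627 + (409*(1 + 596³))/(-55298) = 217879*(1/295627) + (409*(1 + 211708736))*(-1/55298) = 217879/295627 + (409*211708737)*(-1/55298) = 217879/295627 + 86588873433*(-1/55298) = 217879/295627 - 2013694731/1286 = -595302252048943/380176322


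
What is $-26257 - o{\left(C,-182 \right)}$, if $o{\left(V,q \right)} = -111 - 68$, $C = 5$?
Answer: $-26078$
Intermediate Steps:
$o{\left(V,q \right)} = -179$ ($o{\left(V,q \right)} = -111 - 68 = -179$)
$-26257 - o{\left(C,-182 \right)} = -26257 - -179 = -26257 + 179 = -26078$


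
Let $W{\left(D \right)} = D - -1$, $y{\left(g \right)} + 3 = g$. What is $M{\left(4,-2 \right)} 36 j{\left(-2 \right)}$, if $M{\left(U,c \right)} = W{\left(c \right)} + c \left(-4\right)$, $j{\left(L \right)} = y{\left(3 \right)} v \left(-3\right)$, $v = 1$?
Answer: $0$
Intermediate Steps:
$y{\left(g \right)} = -3 + g$
$j{\left(L \right)} = 0$ ($j{\left(L \right)} = \left(-3 + 3\right) 1 \left(-3\right) = 0 \cdot 1 \left(-3\right) = 0 \left(-3\right) = 0$)
$W{\left(D \right)} = 1 + D$ ($W{\left(D \right)} = D + 1 = 1 + D$)
$M{\left(U,c \right)} = 1 - 3 c$ ($M{\left(U,c \right)} = \left(1 + c\right) + c \left(-4\right) = \left(1 + c\right) - 4 c = 1 - 3 c$)
$M{\left(4,-2 \right)} 36 j{\left(-2 \right)} = \left(1 - -6\right) 36 \cdot 0 = \left(1 + 6\right) 36 \cdot 0 = 7 \cdot 36 \cdot 0 = 252 \cdot 0 = 0$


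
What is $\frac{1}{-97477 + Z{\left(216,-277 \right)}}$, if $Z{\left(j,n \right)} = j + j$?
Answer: $- \frac{1}{97045} \approx -1.0305 \cdot 10^{-5}$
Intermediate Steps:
$Z{\left(j,n \right)} = 2 j$
$\frac{1}{-97477 + Z{\left(216,-277 \right)}} = \frac{1}{-97477 + 2 \cdot 216} = \frac{1}{-97477 + 432} = \frac{1}{-97045} = - \frac{1}{97045}$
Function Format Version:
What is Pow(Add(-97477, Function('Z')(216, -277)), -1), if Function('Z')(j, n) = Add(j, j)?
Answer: Rational(-1, 97045) ≈ -1.0305e-5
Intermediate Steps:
Function('Z')(j, n) = Mul(2, j)
Pow(Add(-97477, Function('Z')(216, -277)), -1) = Pow(Add(-97477, Mul(2, 216)), -1) = Pow(Add(-97477, 432), -1) = Pow(-97045, -1) = Rational(-1, 97045)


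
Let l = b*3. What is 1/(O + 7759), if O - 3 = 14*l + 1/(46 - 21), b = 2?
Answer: 25/196151 ≈ 0.00012745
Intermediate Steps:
l = 6 (l = 2*3 = 6)
O = 2176/25 (O = 3 + (14*6 + 1/(46 - 21)) = 3 + (84 + 1/25) = 3 + 2101/25 = 2176/25 ≈ 87.040)
1/(O + 7759) = 1/(2176/25 + 7759) = 1/(196151/25) = 25/196151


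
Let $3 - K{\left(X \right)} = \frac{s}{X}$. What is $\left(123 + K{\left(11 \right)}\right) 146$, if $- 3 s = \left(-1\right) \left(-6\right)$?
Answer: $\frac{202648}{11} \approx 18423.0$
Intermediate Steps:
$s = -2$ ($s = - \frac{\left(-1\right) \left(-6\right)}{3} = \left(- \frac{1}{3}\right) 6 = -2$)
$K{\left(X \right)} = 3 + \frac{2}{X}$ ($K{\left(X \right)} = 3 - - \frac{2}{X} = 3 + \frac{2}{X}$)
$\left(123 + K{\left(11 \right)}\right) 146 = \left(123 + \left(3 + \frac{2}{11}\right)\right) 146 = \left(123 + \frac{35}{11}\right) 146 = \frac{1388}{11} \cdot 146 = \frac{202648}{11}$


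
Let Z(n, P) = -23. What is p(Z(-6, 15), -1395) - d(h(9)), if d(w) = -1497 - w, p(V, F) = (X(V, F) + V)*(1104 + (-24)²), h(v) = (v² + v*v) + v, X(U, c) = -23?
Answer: -75612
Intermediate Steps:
h(v) = v + 2*v² (h(v) = (v² + v²) + v = 2*v² + v = v + 2*v²)
p(V, F) = -38640 + 1680*V (p(V, F) = (-23 + V)*(1104 + (-24)²) = (-23 + V)*(1104 + 576) = (-23 + V)*1680 = -38640 + 1680*V)
p(Z(-6, 15), -1395) - d(h(9)) = (-38640 + 1680*(-23)) - (-1497 - 9*(1 + 2*9)) = (-38640 - 38640) - (-1497 - 9*(1 + 18)) = -77280 - (-1497 - 9*19) = -77280 - (-1497 - 1*171) = -77280 - (-1497 - 171) = -77280 - 1*(-1668) = -77280 + 1668 = -75612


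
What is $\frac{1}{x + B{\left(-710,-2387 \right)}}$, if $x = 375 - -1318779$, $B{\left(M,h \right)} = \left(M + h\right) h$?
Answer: $\frac{1}{8711693} \approx 1.1479 \cdot 10^{-7}$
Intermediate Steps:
$B{\left(M,h \right)} = h \left(M + h\right)$
$x = 1319154$ ($x = 375 + 1318779 = 1319154$)
$\frac{1}{x + B{\left(-710,-2387 \right)}} = \frac{1}{1319154 - 2387 \left(-710 - 2387\right)} = \frac{1}{1319154 - -7392539} = \frac{1}{1319154 + 7392539} = \frac{1}{8711693}$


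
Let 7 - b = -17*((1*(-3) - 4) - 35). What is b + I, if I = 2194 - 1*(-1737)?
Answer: 3224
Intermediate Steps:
I = 3931 (I = 2194 + 1737 = 3931)
b = -707 (b = 7 - (-17)*((1*(-3) - 4) - 35) = 7 - (-17)*((-3 - 4) - 35) = 7 - (-17)*(-7 - 35) = 7 - (-17)*(-42) = 7 - 1*714 = 7 - 714 = -707)
b + I = -707 + 3931 = 3224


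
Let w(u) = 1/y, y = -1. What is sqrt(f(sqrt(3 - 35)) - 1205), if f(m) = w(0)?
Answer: 3*I*sqrt(134) ≈ 34.728*I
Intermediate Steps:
w(u) = -1 (w(u) = 1/(-1) = -1)
f(m) = -1
sqrt(f(sqrt(3 - 35)) - 1205) = sqrt(-1 - 1205) = sqrt(-1206) = 3*I*sqrt(134)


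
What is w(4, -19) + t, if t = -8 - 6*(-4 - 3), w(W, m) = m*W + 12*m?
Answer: -270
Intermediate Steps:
w(W, m) = 12*m + W*m (w(W, m) = W*m + 12*m = 12*m + W*m)
t = 34 (t = -8 - 6*(-7) = -8 - 2*(-21) = -8 + 42 = 34)
w(4, -19) + t = -19*(12 + 4) + 34 = -19*16 + 34 = -304 + 34 = -270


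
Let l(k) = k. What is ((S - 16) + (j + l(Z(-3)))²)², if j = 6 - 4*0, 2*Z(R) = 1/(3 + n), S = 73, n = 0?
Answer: 11703241/1296 ≈ 9030.3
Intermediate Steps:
Z(R) = ⅙ (Z(R) = 1/(2*(3 + 0)) = (½)/3 = (½)*(⅓) = ⅙)
j = 6 (j = 6 + 0 = 6)
((S - 16) + (j + l(Z(-3)))²)² = ((73 - 16) + (6 + ⅙)²)² = (57 + (37/6)²)² = (57 + 1369/36)² = (3421/36)² = 11703241/1296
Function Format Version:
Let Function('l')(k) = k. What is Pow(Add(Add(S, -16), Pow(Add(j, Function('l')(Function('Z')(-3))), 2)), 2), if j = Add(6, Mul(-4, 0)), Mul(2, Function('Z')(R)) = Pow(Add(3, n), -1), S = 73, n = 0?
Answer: Rational(11703241, 1296) ≈ 9030.3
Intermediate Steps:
Function('Z')(R) = Rational(1, 6) (Function('Z')(R) = Mul(Rational(1, 2), Pow(Add(3, 0), -1)) = Mul(Rational(1, 2), Pow(3, -1)) = Mul(Rational(1, 2), Rational(1, 3)) = Rational(1, 6))
j = 6 (j = Add(6, 0) = 6)
Pow(Add(Add(S, -16), Pow(Add(j, Function('l')(Function('Z')(-3))), 2)), 2) = Pow(Add(Add(73, -16), Pow(Add(6, Rational(1, 6)), 2)), 2) = Pow(Add(57, Pow(Rational(37, 6), 2)), 2) = Pow(Add(57, Rational(1369, 36)), 2) = Pow(Rational(3421, 36), 2) = Rational(11703241, 1296)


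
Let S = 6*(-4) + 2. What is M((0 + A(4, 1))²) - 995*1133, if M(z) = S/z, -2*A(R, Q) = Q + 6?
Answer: -55239503/49 ≈ -1.1273e+6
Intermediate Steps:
A(R, Q) = -3 - Q/2 (A(R, Q) = -(Q + 6)/2 = -(6 + Q)/2 = -3 - Q/2)
S = -22 (S = -24 + 2 = -22)
M(z) = -22/z
M((0 + A(4, 1))²) - 995*1133 = -22/(0 + (-3 - ½*1))² - 995*1133 = -22/(0 + (-3 - ½))² - 1127335 = -22/(0 - 7/2)² - 1127335 = -22/((-7/2)²) - 1127335 = -22/49/4 - 1127335 = -22*4/49 - 1127335 = -88/49 - 1127335 = -55239503/49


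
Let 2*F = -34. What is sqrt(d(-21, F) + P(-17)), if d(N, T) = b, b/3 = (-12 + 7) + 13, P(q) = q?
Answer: sqrt(7) ≈ 2.6458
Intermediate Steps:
F = -17 (F = (1/2)*(-34) = -17)
b = 24 (b = 3*((-12 + 7) + 13) = 3*(-5 + 13) = 3*8 = 24)
d(N, T) = 24
sqrt(d(-21, F) + P(-17)) = sqrt(24 - 17) = sqrt(7)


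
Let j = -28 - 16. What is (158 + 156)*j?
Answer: -13816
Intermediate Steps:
j = -44
(158 + 156)*j = (158 + 156)*(-44) = 314*(-44) = -13816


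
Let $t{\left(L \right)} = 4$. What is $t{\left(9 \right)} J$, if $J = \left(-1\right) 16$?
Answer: $-64$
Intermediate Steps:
$J = -16$
$t{\left(9 \right)} J = 4 \left(-16\right) = -64$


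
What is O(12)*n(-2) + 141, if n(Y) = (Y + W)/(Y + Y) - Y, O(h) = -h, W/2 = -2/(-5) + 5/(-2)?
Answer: 492/5 ≈ 98.400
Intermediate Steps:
W = -21/5 (W = 2*(-2/(-5) + 5/(-2)) = 2*(-2*(-1/5) + 5*(-1/2)) = 2*(2/5 - 5/2) = 2*(-21/10) = -21/5 ≈ -4.2000)
n(Y) = -Y + (-21/5 + Y)/(2*Y) (n(Y) = (Y - 21/5)/(Y + Y) - Y = (-21/5 + Y)/((2*Y)) - Y = (-21/5 + Y)*(1/(2*Y)) - Y = (-21/5 + Y)/(2*Y) - Y = -Y + (-21/5 + Y)/(2*Y))
O(12)*n(-2) + 141 = (-1*12)*(1/2 - 1*(-2) - 21/10/(-2)) + 141 = -12*(1/2 + 2 - 21/10*(-1/2)) + 141 = -12*(1/2 + 2 + 21/20) + 141 = -12*71/20 + 141 = -213/5 + 141 = 492/5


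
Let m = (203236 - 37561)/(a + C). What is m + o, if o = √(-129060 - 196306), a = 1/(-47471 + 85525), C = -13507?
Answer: -6304596450/513995377 + I*√325366 ≈ -12.266 + 570.41*I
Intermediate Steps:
a = 1/38054 ≈ 2.6278e-5
m = -6304596450/513995377 (m = (203236 - 37561)/(1/38054 - 13507) = 165675/(-513995377/38054) = 165675*(-38054/513995377) = -6304596450/513995377 ≈ -12.266)
o = I*√325366 (o = √(-325366) = I*√325366 ≈ 570.41*I)
m + o = -6304596450/513995377 + I*√325366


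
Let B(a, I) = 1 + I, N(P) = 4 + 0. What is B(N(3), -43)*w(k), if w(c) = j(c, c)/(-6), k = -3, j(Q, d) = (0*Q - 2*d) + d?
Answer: 21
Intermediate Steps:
N(P) = 4
j(Q, d) = -d (j(Q, d) = (0 - 2*d) + d = -2*d + d = -d)
w(c) = c/6 (w(c) = -c/(-6) = -c*(-1/6) = c/6)
B(N(3), -43)*w(k) = (1 - 43)*((1/6)*(-3)) = -42*(-1/2) = 21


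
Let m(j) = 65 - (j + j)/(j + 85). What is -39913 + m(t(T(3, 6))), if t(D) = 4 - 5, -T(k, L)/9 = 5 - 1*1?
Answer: -1673615/42 ≈ -39848.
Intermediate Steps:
T(k, L) = -36 (T(k, L) = -9*(5 - 1*1) = -9*(5 - 1) = -9*4 = -36)
t(D) = -1
m(j) = 65 - 2*j/(85 + j)
-39913 + m(t(T(3, 6))) = -39913 + (5525 + 63*(-1))/(85 - 1) = -39913 + (5525 - 63)/84 = -39913 + (1/84)*5462 = -39913 + 2731/42 = -1673615/42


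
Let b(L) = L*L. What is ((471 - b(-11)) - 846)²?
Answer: 246016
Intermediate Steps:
b(L) = L²
((471 - b(-11)) - 846)² = ((471 - 1*(-11)²) - 846)² = ((471 - 1*121) - 846)² = ((471 - 121) - 846)² = (350 - 846)² = (-496)² = 246016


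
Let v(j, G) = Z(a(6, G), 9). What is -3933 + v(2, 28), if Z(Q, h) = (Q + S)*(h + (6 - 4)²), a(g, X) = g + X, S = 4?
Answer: -3439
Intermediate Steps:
a(g, X) = X + g
Z(Q, h) = (4 + Q)*(4 + h) (Z(Q, h) = (Q + 4)*(h + (6 - 4)²) = (4 + Q)*(h + 2²) = (4 + Q)*(h + 4) = (4 + Q)*(4 + h))
v(j, G) = 130 + 13*G (v(j, G) = 16 + 4*(G + 6) + 4*9 + (G + 6)*9 = 16 + 4*(6 + G) + 36 + (6 + G)*9 = 16 + (24 + 4*G) + 36 + (54 + 9*G) = 130 + 13*G)
-3933 + v(2, 28) = -3933 + (130 + 13*28) = -3933 + (130 + 364) = -3933 + 494 = -3439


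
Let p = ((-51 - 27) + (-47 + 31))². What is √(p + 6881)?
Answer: 13*√93 ≈ 125.37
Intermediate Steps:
p = 8836 (p = (-78 - 16)² = (-94)² = 8836)
√(p + 6881) = √(8836 + 6881) = √15717 = 13*√93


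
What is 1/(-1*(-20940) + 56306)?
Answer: 1/77246 ≈ 1.2946e-5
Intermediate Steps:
1/(-1*(-20940) + 56306) = 1/(20940 + 56306) = 1/77246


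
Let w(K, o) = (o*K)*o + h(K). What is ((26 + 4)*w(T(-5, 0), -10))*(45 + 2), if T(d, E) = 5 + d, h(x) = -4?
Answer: -5640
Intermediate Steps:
w(K, o) = -4 + K*o² (w(K, o) = (o*K)*o - 4 = (K*o)*o - 4 = K*o² - 4 = -4 + K*o²)
((26 + 4)*w(T(-5, 0), -10))*(45 + 2) = ((26 + 4)*(-4 + (5 - 5)*(-10)²))*(45 + 2) = (30*(-4 + 0*100))*47 = (30*(-4 + 0))*47 = (30*(-4))*47 = -120*47 = -5640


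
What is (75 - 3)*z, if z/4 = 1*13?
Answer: 3744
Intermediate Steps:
z = 52 (z = 4*(1*13) = 4*13 = 52)
(75 - 3)*z = (75 - 3)*52 = 72*52 = 3744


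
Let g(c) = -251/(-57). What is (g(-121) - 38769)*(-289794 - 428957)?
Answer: 83586277478/3 ≈ 2.7862e+10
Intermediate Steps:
g(c) = 251/57 (g(c) = -251*(-1/57) = 251/57)
(g(-121) - 38769)*(-289794 - 428957) = (251/57 - 38769)*(-289794 - 428957) = -2209582/57*(-718751) = 83586277478/3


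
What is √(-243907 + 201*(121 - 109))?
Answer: I*√241495 ≈ 491.42*I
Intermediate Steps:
√(-243907 + 201*(121 - 109)) = √(-243907 + 201*12) = √(-243907 + 2412) = √(-241495) = I*√241495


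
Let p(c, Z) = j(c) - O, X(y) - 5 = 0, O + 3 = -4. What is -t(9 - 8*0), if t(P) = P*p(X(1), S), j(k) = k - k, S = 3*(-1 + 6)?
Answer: -63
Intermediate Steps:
O = -7 (O = -3 - 4 = -7)
X(y) = 5 (X(y) = 5 + 0 = 5)
S = 15 (S = 3*5 = 15)
j(k) = 0
p(c, Z) = 7 (p(c, Z) = 0 - 1*(-7) = 0 + 7 = 7)
t(P) = 7*P (t(P) = P*7 = 7*P)
-t(9 - 8*0) = -7*(9 - 8*0) = -7*(9 + 0) = -7*9 = -1*63 = -63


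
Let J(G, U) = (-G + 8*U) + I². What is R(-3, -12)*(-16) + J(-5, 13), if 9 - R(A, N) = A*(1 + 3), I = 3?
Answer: -218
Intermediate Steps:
R(A, N) = 9 - 4*A (R(A, N) = 9 - A*(1 + 3) = 9 - A*4 = 9 - 4*A)
J(G, U) = 9 - G + 8*U (J(G, U) = (-G + 8*U) + 3² = (-G + 8*U) + 9 = 9 - G + 8*U)
R(-3, -12)*(-16) + J(-5, 13) = (9 - 4*(-3))*(-16) + (9 - 1*(-5) + 8*13) = (9 + 12)*(-16) + (9 + 5 + 104) = 21*(-16) + 118 = -336 + 118 = -218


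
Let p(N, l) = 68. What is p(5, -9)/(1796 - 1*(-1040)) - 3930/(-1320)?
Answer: 93627/31196 ≈ 3.0013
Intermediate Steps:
p(5, -9)/(1796 - 1*(-1040)) - 3930/(-1320) = 68/(1796 - 1*(-1040)) - 3930/(-1320) = 68/(1796 + 1040) - 3930*(-1/1320) = 68/2836 + 131/44 = 68*(1/2836) + 131/44 = 17/709 + 131/44 = 93627/31196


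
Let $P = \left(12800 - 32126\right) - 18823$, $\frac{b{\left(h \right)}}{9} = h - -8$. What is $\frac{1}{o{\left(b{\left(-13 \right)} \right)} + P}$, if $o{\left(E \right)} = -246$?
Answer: $- \frac{1}{38395} \approx -2.6045 \cdot 10^{-5}$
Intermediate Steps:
$b{\left(h \right)} = 72 + 9 h$ ($b{\left(h \right)} = 9 \left(h - -8\right) = 9 \left(h + 8\right) = 9 \left(8 + h\right) = 72 + 9 h$)
$P = -38149$ ($P = -19326 - 18823 = -38149$)
$\frac{1}{o{\left(b{\left(-13 \right)} \right)} + P} = \frac{1}{-246 - 38149} = \frac{1}{-38395} = - \frac{1}{38395}$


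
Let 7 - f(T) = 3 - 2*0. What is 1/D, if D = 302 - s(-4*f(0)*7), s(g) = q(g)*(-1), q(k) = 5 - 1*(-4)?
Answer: 1/311 ≈ 0.0032154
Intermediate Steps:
f(T) = 4 (f(T) = 7 - (3 - 2*0) = 7 - (3 + 0) = 7 - 1*3 = 7 - 3 = 4)
q(k) = 9 (q(k) = 5 + 4 = 9)
s(g) = -9 (s(g) = 9*(-1) = -9)
D = 311 (D = 302 - 1*(-9) = 302 + 9 = 311)
1/D = 1/311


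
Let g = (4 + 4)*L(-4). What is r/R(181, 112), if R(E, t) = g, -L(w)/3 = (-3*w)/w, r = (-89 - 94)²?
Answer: 3721/8 ≈ 465.13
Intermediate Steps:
r = 33489 (r = (-183)² = 33489)
L(w) = 9 (L(w) = -3*(-3*w)/w = -3*(-3) = 9)
g = 72 (g = (4 + 4)*9 = 8*9 = 72)
R(E, t) = 72
r/R(181, 112) = 33489/72 = 33489*(1/72) = 3721/8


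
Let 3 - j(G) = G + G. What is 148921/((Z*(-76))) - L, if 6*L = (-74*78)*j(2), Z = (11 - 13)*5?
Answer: -582199/760 ≈ -766.05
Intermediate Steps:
Z = -10 (Z = -2*5 = -10)
j(G) = 3 - 2*G (j(G) = 3 - (G + G) = 3 - 2*G)
L = 962 (L = ((-74*78)*(3 - 2*2))/6 = (-5772*(3 - 4))/6 = (-5772*(-1))/6 = (1/6)*5772 = 962)
148921/((Z*(-76))) - L = 148921/((-10*(-76))) - 1*962 = 148921/760 - 962 = -582199/760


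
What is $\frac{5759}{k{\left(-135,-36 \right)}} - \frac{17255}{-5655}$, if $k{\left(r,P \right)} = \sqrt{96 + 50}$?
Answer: $\frac{119}{39} + \frac{5759 \sqrt{146}}{146} \approx 479.67$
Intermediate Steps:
$k{\left(r,P \right)} = \sqrt{146}$
$\frac{5759}{k{\left(-135,-36 \right)}} - \frac{17255}{-5655} = \frac{5759}{\sqrt{146}} - \frac{17255}{-5655} = 5759 \frac{\sqrt{146}}{146} - - \frac{119}{39} = \frac{5759 \sqrt{146}}{146} + \frac{119}{39} = \frac{119}{39} + \frac{5759 \sqrt{146}}{146}$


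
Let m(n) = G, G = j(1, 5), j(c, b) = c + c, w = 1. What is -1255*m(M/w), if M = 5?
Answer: -2510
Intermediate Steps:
j(c, b) = 2*c
G = 2 (G = 2*1 = 2)
m(n) = 2
-1255*m(M/w) = -1255*2 = -2510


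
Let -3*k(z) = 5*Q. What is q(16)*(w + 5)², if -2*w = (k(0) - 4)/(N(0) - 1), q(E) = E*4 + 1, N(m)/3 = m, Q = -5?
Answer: 120185/36 ≈ 3338.5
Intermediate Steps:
N(m) = 3*m
k(z) = 25/3 (k(z) = -5*(-5)/3 = -⅓*(-25) = 25/3)
q(E) = 1 + 4*E (q(E) = 4*E + 1 = 1 + 4*E)
w = 13/6 (w = -(25/3 - 4)/(2*(3*0 - 1)) = -13/(6*(0 - 1)) = -13/(6*(-1)) = -13*(-1)/6 = -½*(-13/3) = 13/6 ≈ 2.1667)
q(16)*(w + 5)² = (1 + 4*16)*(13/6 + 5)² = (1 + 64)*(43/6)² = 65*(1849/36) = 120185/36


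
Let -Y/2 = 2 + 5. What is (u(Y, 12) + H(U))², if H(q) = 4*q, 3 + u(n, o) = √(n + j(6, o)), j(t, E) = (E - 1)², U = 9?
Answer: (33 + √107)² ≈ 1878.7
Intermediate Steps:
j(t, E) = (-1 + E)²
Y = -14 (Y = -2*(2 + 5) = -2*7 = -14)
u(n, o) = -3 + √(n + (-1 + o)²)
(u(Y, 12) + H(U))² = ((-3 + √(-14 + (-1 + 12)²)) + 4*9)² = ((-3 + √(-14 + 11²)) + 36)² = ((-3 + √(-14 + 121)) + 36)² = ((-3 + √107) + 36)² = (33 + √107)²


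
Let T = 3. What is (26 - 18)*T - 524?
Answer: -500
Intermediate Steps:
(26 - 18)*T - 524 = (26 - 18)*3 - 524 = 8*3 - 524 = 24 - 524 = -500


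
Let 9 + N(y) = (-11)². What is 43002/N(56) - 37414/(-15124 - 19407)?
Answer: 106363745/276248 ≈ 385.03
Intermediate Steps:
N(y) = 112 (N(y) = -9 + (-11)² = -9 + 121 = 112)
43002/N(56) - 37414/(-15124 - 19407) = 43002/112 - 37414/(-15124 - 19407) = 43002*(1/112) - 37414/(-34531) = 21501/56 - 37414*(-1/34531) = 21501/56 + 37414/34531 = 106363745/276248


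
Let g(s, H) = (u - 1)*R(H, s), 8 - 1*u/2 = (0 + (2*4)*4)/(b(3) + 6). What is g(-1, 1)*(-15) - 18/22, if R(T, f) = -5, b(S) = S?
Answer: 19498/33 ≈ 590.85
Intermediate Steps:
u = 80/9 (u = 16 - 2*(0 + (2*4)*4)/(3 + 6) = 16 - 2*(0 + 8*4)/9 = 16 - 2*(0 + 32)/9 = 16 - 64/9 = 80/9 ≈ 8.8889)
g(s, H) = -355/9 (g(s, H) = (80/9 - 1)*(-5) = (71/9)*(-5) = -355/9)
g(-1, 1)*(-15) - 18/22 = -355/9*(-15) - 18/22 = 1775/3 - 18*1/22 = 1775/3 - 9/11 = 19498/33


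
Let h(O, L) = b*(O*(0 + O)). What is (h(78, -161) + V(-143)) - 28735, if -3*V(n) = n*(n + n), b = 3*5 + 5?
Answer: 237937/3 ≈ 79312.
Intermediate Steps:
b = 20 (b = 15 + 5 = 20)
V(n) = -2*n²/3 (V(n) = -n*(n + n)/3 = -n*2*n/3 = -2*n²/3)
h(O, L) = 20*O² (h(O, L) = 20*(O*(0 + O)) = 20*(O*O) = 20*O²)
(h(78, -161) + V(-143)) - 28735 = (20*78² - ⅔*(-143)²) - 28735 = (20*6084 - ⅔*20449) - 28735 = (121680 - 40898/3) - 28735 = 324142/3 - 28735 = 237937/3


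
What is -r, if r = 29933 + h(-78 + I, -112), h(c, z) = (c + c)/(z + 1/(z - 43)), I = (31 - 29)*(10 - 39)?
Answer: -519708973/17361 ≈ -29935.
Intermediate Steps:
I = -58 (I = 2*(-29) = -58)
h(c, z) = 2*c/(z + 1/(-43 + z)) (h(c, z) = (2*c)/(z + 1/(-43 + z)) = 2*c/(z + 1/(-43 + z)))
r = 519708973/17361 (r = 29933 + 2*(-78 - 58)*(-43 - 112)/(1 + (-112)² - 43*(-112)) = 29933 + 2*(-136)*(-155)/(1 + 12544 + 4816) = 29933 + 2*(-136)*(-155)/17361 = 29933 + 2*(-136)*(1/17361)*(-155) = 29933 + 42160/17361 = 519708973/17361 ≈ 29935.)
-r = -1*519708973/17361 = -519708973/17361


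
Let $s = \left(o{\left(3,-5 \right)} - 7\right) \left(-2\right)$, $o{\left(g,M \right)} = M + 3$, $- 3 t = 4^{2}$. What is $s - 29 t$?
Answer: $\frac{518}{3} \approx 172.67$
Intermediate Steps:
$t = - \frac{16}{3}$ ($t = - \frac{4^{2}}{3} = \left(- \frac{1}{3}\right) 16 = - \frac{16}{3} \approx -5.3333$)
$o{\left(g,M \right)} = 3 + M$
$s = 18$ ($s = \left(\left(3 - 5\right) - 7\right) \left(-2\right) = \left(-2 - 7\right) \left(-2\right) = \left(-9\right) \left(-2\right) = 18$)
$s - 29 t = 18 - - \frac{464}{3} = 18 + \frac{464}{3} = \frac{518}{3}$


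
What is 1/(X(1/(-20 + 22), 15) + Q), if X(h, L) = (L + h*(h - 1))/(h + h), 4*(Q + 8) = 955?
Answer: 2/491 ≈ 0.0040733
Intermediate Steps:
Q = 923/4 (Q = -8 + (¼)*955 = -8 + 955/4 = 923/4 ≈ 230.75)
X(h, L) = (L + h*(-1 + h))/(2*h) (X(h, L) = (L + h*(-1 + h))/((2*h)) = (L + h*(-1 + h))*(1/(2*h)) = (L + h*(-1 + h))/(2*h))
1/(X(1/(-20 + 22), 15) + Q) = 1/((15 + (-1 + 1/(-20 + 22))/(-20 + 22))/(2*(1/(-20 + 22))) + 923/4) = 1/((15 + (-1 + 1/2)/2)/(2*(1/2)) + 923/4) = 1/((15 + (-1 + ½)/2)/(2*(½)) + 923/4) = 1/((½)*2*(15 + (½)*(-½)) + 923/4) = 1/((½)*2*(15 - ¼) + 923/4) = 1/((½)*2*(59/4) + 923/4) = 1/(59/4 + 923/4) = 1/(491/2) = 2/491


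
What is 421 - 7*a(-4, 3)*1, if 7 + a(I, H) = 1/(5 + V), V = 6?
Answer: 5163/11 ≈ 469.36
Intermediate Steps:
a(I, H) = -76/11 (a(I, H) = -7 + 1/(5 + 6) = -7 + 1/11 = -76/11)
421 - 7*a(-4, 3)*1 = 421 - 7*(-76/11)*1 = 421 + (532/11)*1 = 421 + 532/11 = 5163/11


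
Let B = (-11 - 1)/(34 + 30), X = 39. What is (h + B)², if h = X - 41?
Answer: 1225/256 ≈ 4.7852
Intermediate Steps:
h = -2 (h = 39 - 41 = -2)
B = -3/16 (B = -12/64 = -12*1/64 = -3/16 ≈ -0.18750)
(h + B)² = (-2 - 3/16)² = (-35/16)² = 1225/256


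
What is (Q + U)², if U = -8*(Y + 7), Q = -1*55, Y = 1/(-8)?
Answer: 12100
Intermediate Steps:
Y = -⅛ ≈ -0.12500
Q = -55
U = -55 (U = -8*(-⅛ + 7) = -8*55/8 = -55)
(Q + U)² = (-55 - 55)² = (-110)² = 12100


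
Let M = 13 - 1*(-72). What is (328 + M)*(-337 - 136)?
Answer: -195349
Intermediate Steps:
M = 85 (M = 13 + 72 = 85)
(328 + M)*(-337 - 136) = (328 + 85)*(-337 - 136) = 413*(-473) = -195349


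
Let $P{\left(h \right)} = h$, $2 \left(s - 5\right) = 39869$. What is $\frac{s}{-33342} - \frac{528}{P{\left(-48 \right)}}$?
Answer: $\frac{231215}{22228} \approx 10.402$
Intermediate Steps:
$s = \frac{39879}{2}$ ($s = 5 + \frac{1}{2} \cdot 39869 = 5 + \frac{39869}{2} = \frac{39879}{2} \approx 19940.0$)
$\frac{s}{-33342} - \frac{528}{P{\left(-48 \right)}} = \frac{39879}{2 \left(-33342\right)} - \frac{528}{-48} = \frac{39879}{2} \left(- \frac{1}{33342}\right) - -11 = - \frac{13293}{22228} + 11 = \frac{231215}{22228}$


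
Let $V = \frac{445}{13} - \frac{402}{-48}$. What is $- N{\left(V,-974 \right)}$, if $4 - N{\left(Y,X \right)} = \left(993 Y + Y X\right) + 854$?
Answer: $\frac{172589}{104} \approx 1659.5$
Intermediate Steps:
$V = \frac{4431}{104}$ ($V = 445 \cdot \frac{1}{13} - - \frac{67}{8} = \frac{445}{13} + \frac{67}{8} = \frac{4431}{104} \approx 42.606$)
$N{\left(Y,X \right)} = -850 - 993 Y - X Y$ ($N{\left(Y,X \right)} = 4 - \left(\left(993 Y + Y X\right) + 854\right) = 4 - \left(\left(993 Y + X Y\right) + 854\right) = 4 - \left(854 + 993 Y + X Y\right) = -850 - 993 Y - X Y$)
$- N{\left(V,-974 \right)} = - (-850 - \frac{4399983}{104} - \left(-974\right) \frac{4431}{104}) = - (-850 - \frac{4399983}{104} + \frac{2157897}{52}) = \left(-1\right) \left(- \frac{172589}{104}\right) = \frac{172589}{104}$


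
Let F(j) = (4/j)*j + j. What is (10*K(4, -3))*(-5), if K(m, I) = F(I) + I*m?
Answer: 550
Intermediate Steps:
F(j) = 4 + j
K(m, I) = 4 + I + I*m (K(m, I) = (4 + I) + I*m = 4 + I + I*m)
(10*K(4, -3))*(-5) = (10*(4 - 3 - 3*4))*(-5) = (10*(4 - 3 - 12))*(-5) = (10*(-11))*(-5) = -110*(-5) = 550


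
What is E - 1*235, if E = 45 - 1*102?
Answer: -292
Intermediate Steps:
E = -57 (E = 45 - 102 = -57)
E - 1*235 = -57 - 1*235 = -57 - 235 = -292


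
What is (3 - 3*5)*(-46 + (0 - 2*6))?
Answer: 696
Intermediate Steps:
(3 - 3*5)*(-46 + (0 - 2*6)) = (3 - 15)*(-46 + (0 - 12)) = -12*(-46 - 12) = -12*(-58) = 696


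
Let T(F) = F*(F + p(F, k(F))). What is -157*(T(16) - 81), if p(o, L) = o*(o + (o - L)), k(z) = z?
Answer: -670547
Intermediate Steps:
p(o, L) = o*(-L + 2*o)
T(F) = F*(F + F²) (T(F) = F*(F + F*(-F + 2*F)) = F*(F + F*F) = F*(F + F²))
-157*(T(16) - 81) = -157*(16²*(1 + 16) - 81) = -157*(256*17 - 81) = -157*(4352 - 81) = -157*4271 = -670547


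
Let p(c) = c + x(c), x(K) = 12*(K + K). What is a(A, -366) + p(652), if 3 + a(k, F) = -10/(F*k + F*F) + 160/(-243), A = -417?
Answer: 7005259444/429867 ≈ 16296.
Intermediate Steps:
x(K) = 24*K (x(K) = 12*(2*K) = 24*K)
a(k, F) = -889/243 - 10/(F² + F*k) (a(k, F) = -3 + (-10/(F*k + F*F) + 160/(-243)) = -3 + (-10/(F*k + F²) + 160*(-1/243)) = -3 + (-10/(F² + F*k) - 160/243) = -3 + (-160/243 - 10/(F² + F*k)) = -889/243 - 10/(F² + F*k))
p(c) = 25*c (p(c) = c + 24*c = 25*c)
a(A, -366) + p(652) = (1/243)*(-2430 - 889*(-366)² - 889*(-366)*(-417))/(-366*(-366 - 417)) + 25*652 = (1/243)*(-1/366)*(-2430 - 889*133956 - 135680958)/(-783) + 16300 = (1/243)*(-1/366)*(-1/783)*(-2430 - 119086884 - 135680958) + 16300 = (1/243)*(-1/366)*(-1/783)*(-254770272) + 16300 = -1572656/429867 + 16300 = 7005259444/429867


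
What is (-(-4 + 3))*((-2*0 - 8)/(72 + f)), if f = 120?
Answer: -1/24 ≈ -0.041667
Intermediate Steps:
(-(-4 + 3))*((-2*0 - 8)/(72 + f)) = (-(-4 + 3))*((-2*0 - 8)/(72 + 120)) = (-1*(-1))*((0 - 8)/192) = 1*(-8*1/192) = 1*(-1/24) = -1/24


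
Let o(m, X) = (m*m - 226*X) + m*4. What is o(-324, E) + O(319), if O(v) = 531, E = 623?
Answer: -36587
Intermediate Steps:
o(m, X) = m**2 - 226*X + 4*m (o(m, X) = (m**2 - 226*X) + 4*m = m**2 - 226*X + 4*m)
o(-324, E) + O(319) = ((-324)**2 - 226*623 + 4*(-324)) + 531 = (104976 - 140798 - 1296) + 531 = -37118 + 531 = -36587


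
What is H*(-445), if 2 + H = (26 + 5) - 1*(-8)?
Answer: -16465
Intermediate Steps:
H = 37 (H = -2 + ((26 + 5) - 1*(-8)) = -2 + (31 + 8) = -2 + 39 = 37)
H*(-445) = 37*(-445) = -16465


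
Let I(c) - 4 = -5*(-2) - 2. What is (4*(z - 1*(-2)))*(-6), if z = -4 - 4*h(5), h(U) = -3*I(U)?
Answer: -3408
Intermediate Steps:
I(c) = 12 (I(c) = 4 + (-5*(-2) - 2) = 4 + (10 - 2) = 4 + 8 = 12)
h(U) = -36 (h(U) = -3*12 = -36)
z = 140 (z = -4 - 4*(-36) = -4 + 144 = 140)
(4*(z - 1*(-2)))*(-6) = (4*(140 - 1*(-2)))*(-6) = (4*(140 + 2))*(-6) = (4*142)*(-6) = 568*(-6) = -3408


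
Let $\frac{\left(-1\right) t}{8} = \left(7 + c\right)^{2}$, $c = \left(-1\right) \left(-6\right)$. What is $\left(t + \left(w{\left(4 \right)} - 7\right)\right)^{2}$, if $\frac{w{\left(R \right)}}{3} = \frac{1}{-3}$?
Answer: $1849600$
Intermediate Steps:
$c = 6$
$w{\left(R \right)} = -1$ ($w{\left(R \right)} = \frac{3}{-3} = 3 \left(- \frac{1}{3}\right) = -1$)
$t = -1352$ ($t = - 8 \left(7 + 6\right)^{2} = - 8 \cdot 13^{2} = \left(-8\right) 169 = -1352$)
$\left(t + \left(w{\left(4 \right)} - 7\right)\right)^{2} = \left(-1352 - 8\right)^{2} = \left(-1360\right)^{2} = 1849600$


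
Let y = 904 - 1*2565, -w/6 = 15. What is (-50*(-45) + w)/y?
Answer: -2160/1661 ≈ -1.3004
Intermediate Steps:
w = -90 (w = -6*15 = -90)
y = -1661 (y = 904 - 2565 = -1661)
(-50*(-45) + w)/y = (-50*(-45) - 90)/(-1661) = (2250 - 90)*(-1/1661) = 2160*(-1/1661) = -2160/1661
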